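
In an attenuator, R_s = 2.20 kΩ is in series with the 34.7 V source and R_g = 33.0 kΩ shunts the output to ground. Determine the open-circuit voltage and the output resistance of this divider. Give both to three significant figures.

V_th = 32.5 V, R_th = 2.06 kΩ

V_th is the open-circuit tap voltage: 34.7 × 33.0/(2.20 + 33.0) = 32.5 V.
With the supply zeroed, R_s and R_g appear in parallel from the tap: R_th = R_s‖R_g = (2.20 × 33.0)/35.20 = 2.06 kΩ.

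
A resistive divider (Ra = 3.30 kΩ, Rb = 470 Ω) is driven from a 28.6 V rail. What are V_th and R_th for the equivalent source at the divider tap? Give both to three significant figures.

V_th = 3.57 V, R_th = 411 Ω

V_th is the open-circuit tap voltage: 28.6 × 470/(3300 + 470) = 3.57 V.
With the supply zeroed, Ra and Rb appear in parallel from the tap: R_th = Ra‖Rb = (3300 × 470)/3770 = 411 Ω.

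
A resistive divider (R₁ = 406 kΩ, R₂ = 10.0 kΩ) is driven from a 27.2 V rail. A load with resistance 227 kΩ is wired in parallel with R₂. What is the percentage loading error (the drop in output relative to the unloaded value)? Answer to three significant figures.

The divider's output (Thévenin) resistance is R₁‖R₂ = 9.760 kΩ.
Fractional drop under load = R_th/(R_th + R_L) = 9.760 / (9.760 + 227) = 0.04122.
So the output falls by 4.12 %.

4.12 %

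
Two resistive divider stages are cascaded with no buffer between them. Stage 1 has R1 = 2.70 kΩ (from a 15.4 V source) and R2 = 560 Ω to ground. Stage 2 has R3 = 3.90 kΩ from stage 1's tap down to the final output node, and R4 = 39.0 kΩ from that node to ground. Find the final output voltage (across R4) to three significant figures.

Stage 2 presents R3+R4 = 42900 Ω as a load on stage 1's tap.
Stage 1's lower leg becomes R2‖(R3+R4) = 552.8 Ω, so V_mid = 15.4 × 552.8/3253 = 2.617 V.
Stage 2 is itself unloaded: V_out = V_mid × R4/(R3+R4) = 2.617 × 39000/42900 = 2.38 V.

V_out ≈ 2.38 V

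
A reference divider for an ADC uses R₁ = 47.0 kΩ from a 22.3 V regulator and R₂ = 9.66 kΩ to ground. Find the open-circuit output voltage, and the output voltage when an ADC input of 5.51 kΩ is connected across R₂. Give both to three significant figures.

Open-circuit: V = 22.3 × 9.66/(47.0 + 9.66) = 3.80 V.
With the load, R₂ becomes R₂‖R_L = 3.509 kΩ, so V = 22.3 × 3.509/50.51 = 1.55 V.

Unloaded: 3.80 V; loaded: 1.55 V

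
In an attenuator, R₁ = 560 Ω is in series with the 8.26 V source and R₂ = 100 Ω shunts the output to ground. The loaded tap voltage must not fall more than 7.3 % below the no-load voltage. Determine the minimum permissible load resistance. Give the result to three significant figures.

R_L(min) ≈ 1.08 kΩ

Output resistance R_th = R₁‖R₂ = (560 × 100)/660.0 = 84.85 Ω.
The fractional drop is R_th/(R_th + R_L); requiring this ≤ 0.0730 gives R_L ≥ R_th(1/0.0730 − 1) = 84.85 × 12.70 = 1.08 kΩ.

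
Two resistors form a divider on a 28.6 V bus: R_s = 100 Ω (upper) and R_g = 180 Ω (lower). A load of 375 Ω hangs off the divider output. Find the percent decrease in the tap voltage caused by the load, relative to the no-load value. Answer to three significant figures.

The divider's output (Thévenin) resistance is R_s‖R_g = 64.29 Ω.
Fractional drop under load = R_th/(R_th + R_L) = 64.29 / (64.29 + 375) = 0.1463.
So the output falls by 14.6 %.

14.6 %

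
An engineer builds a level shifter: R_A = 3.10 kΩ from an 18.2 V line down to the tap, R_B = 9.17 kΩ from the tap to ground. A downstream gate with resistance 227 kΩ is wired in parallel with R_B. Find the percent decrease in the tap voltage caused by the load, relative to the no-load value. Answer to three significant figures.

1.01 %

The divider's output (Thévenin) resistance is R_A‖R_B = 2.317 kΩ.
Fractional drop under load = R_th/(R_th + R_L) = 2.317 / (2.317 + 227) = 0.01010.
So the output falls by 1.01 %.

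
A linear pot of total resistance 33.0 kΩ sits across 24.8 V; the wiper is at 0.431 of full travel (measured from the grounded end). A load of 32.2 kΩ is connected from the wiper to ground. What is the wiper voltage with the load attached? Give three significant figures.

V ≈ 8.54 V

The wiper splits the pot into (1−α)R = 18.78 kΩ above and αR = 14.22 kΩ below.
Lower section ‖ load = 9.865 kΩ.
V_wiper = 24.8 × 9.865/(18.78 + 9.865) = 8.54 V.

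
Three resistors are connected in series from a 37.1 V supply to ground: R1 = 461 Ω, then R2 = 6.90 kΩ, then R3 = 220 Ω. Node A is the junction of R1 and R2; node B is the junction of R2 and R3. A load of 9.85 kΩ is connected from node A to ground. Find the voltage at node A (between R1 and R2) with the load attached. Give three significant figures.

V ≈ 33.4 V

Below node A the series string R2+R3 = 7120 Ω sits in parallel with the 9850 Ω load: 4133 Ω.
V_A = 37.1 × 4133/(461 + 4133) = 33.4 V.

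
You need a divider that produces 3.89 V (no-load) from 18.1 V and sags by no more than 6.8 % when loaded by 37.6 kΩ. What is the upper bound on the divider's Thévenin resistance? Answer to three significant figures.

Loading drop = R_th/(R_th + R_L) ≤ 0.0680, so R_th ≤ R_L · ε/(1−ε) = 37.6 kΩ × 0.0680/0.9320 = 2.74 kΩ.
(Any R1, R2 with R2/(R1+R2) = 0.215 and R1‖R2 ≤ 2.74 kΩ will meet the spec.)

R_th ≤ 2.74 kΩ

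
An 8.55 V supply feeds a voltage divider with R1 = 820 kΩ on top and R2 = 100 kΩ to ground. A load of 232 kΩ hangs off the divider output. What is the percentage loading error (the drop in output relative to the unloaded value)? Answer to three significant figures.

Unloaded V = 8.55 × 100/920.0 = 0.9293 V.
Loaded: R2‖R_L = 69.88 kΩ, giving V = 8.55 × 69.88/889.9 = 0.6714 V.
Drop = (0.9293 − 0.6714) / 0.9293 = 27.8 %.

27.8 %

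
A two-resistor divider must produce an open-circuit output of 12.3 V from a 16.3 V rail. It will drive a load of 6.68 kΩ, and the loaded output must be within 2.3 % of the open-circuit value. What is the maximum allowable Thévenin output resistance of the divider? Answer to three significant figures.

R_th ≤ 157 Ω

Loading drop = R_th/(R_th + R_L) ≤ 0.0230, so R_th ≤ R_L · ε/(1−ε) = 6.68 kΩ × 0.0230/0.9770 = 157 Ω.
(Any R1, R2 with R2/(R1+R2) = 0.755 and R1‖R2 ≤ 157 Ω will meet the spec.)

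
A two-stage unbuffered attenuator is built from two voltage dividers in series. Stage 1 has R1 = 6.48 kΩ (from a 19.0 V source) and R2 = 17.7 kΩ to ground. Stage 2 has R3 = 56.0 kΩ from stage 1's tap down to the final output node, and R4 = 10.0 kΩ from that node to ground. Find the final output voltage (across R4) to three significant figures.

V_out ≈ 1.97 V

Stage 2 presents R3+R4 = 66.00 kΩ as a load on stage 1's tap.
Stage 1's lower leg becomes R2‖(R3+R4) = 13.96 kΩ, so V_mid = 19.0 × 13.96/20.44 = 12.98 V.
Stage 2 is itself unloaded: V_out = V_mid × R4/(R3+R4) = 12.98 × 10.0/66.00 = 1.97 V.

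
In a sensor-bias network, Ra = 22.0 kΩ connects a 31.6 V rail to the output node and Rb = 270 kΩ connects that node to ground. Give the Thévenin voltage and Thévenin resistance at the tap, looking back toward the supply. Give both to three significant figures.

V_th = 29.2 V, R_th = 20.3 kΩ

V_th is the open-circuit tap voltage: 31.6 × 270/(22.0 + 270) = 29.2 V.
With the supply zeroed, Ra and Rb appear in parallel from the tap: R_th = Ra‖Rb = (22.0 × 270)/292.0 = 20.3 kΩ.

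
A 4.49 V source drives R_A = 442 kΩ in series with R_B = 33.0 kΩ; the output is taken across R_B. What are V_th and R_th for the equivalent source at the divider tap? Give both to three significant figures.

V_th = 0.312 V, R_th = 30.7 kΩ

V_th is the open-circuit tap voltage: 4.49 × 33.0/(442 + 33.0) = 0.312 V.
With the supply zeroed, R_A and R_B appear in parallel from the tap: R_th = R_A‖R_B = (442 × 33.0)/475.0 = 30.7 kΩ.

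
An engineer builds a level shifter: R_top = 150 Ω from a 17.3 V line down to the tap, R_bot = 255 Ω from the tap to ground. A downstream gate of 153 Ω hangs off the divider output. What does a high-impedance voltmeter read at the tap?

V_out ≈ 6.74 V

The load sits in parallel with R_bot: R_bot‖R_L = (255 × 153) / (255 + 153) = 95.62 Ω.
V_out = 17.3 × 95.62 / (150 + 95.62) = 17.3 × 95.62/245.6 = 6.74 V.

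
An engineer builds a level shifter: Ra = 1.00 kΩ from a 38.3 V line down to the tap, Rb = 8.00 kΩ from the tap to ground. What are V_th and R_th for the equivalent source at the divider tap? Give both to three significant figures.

V_th is the open-circuit tap voltage: 38.3 × 8.00/(1.00 + 8.00) = 34.0 V.
With the supply zeroed, Ra and Rb appear in parallel from the tap: R_th = Ra‖Rb = (1.00 × 8.00)/9.000 = 889 Ω.

V_th = 34.0 V, R_th = 889 Ω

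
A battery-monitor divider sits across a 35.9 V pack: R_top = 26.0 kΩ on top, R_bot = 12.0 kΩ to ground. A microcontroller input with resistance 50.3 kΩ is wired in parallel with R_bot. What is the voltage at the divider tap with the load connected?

The load sits in parallel with R_bot: R_bot‖R_L = (12.0 × 50.3) / (12.0 + 50.3) = 9.689 kΩ.
V_out = 35.9 × 9.689 / (26.0 + 9.689) = 35.9 × 9.689/35.69 = 9.75 V.

V_out ≈ 9.75 V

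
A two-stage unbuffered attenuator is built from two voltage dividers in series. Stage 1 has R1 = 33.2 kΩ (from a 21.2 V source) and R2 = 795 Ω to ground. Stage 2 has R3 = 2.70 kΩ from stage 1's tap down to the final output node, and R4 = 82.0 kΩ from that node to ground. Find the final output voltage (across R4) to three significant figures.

Stage 2 presents R3+R4 = 84700 Ω as a load on stage 1's tap.
Stage 1's lower leg becomes R2‖(R3+R4) = 787.6 Ω, so V_mid = 21.2 × 787.6/33990 = 0.4913 V.
Stage 2 is itself unloaded: V_out = V_mid × R4/(R3+R4) = 0.4913 × 82000/84700 = 0.476 V.

V_out ≈ 0.476 V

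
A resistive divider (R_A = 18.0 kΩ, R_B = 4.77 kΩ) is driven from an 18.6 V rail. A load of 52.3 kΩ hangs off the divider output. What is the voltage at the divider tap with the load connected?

The load sits in parallel with R_B: R_B‖R_L = (4.77 × 52.3) / (4.77 + 52.3) = 4.371 kΩ.
V_out = 18.6 × 4.371 / (18.0 + 4.371) = 18.6 × 4.371/22.37 = 3.63 V.

V_out ≈ 3.63 V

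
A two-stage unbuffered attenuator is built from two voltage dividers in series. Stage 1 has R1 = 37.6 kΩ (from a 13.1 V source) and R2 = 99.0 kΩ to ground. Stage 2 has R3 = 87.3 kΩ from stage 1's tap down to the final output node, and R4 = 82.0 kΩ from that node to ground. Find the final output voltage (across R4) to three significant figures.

V_out ≈ 3.96 V

Stage 2 presents R3+R4 = 169.3 kΩ as a load on stage 1's tap.
Stage 1's lower leg becomes R2‖(R3+R4) = 62.47 kΩ, so V_mid = 13.1 × 62.47/100.1 = 8.178 V.
Stage 2 is itself unloaded: V_out = V_mid × R4/(R3+R4) = 8.178 × 82.0/169.3 = 3.96 V.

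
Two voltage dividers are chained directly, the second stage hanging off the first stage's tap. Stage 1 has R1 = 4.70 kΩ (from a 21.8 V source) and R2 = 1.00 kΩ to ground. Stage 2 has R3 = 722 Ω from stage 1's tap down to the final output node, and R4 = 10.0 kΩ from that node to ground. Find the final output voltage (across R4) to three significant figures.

Stage 2 presents R3+R4 = 10720 Ω as a load on stage 1's tap.
Stage 1's lower leg becomes R2‖(R3+R4) = 914.7 Ω, so V_mid = 21.8 × 914.7/5615 = 3.551 V.
Stage 2 is itself unloaded: V_out = V_mid × R4/(R3+R4) = 3.551 × 10000/10720 = 3.31 V.

V_out ≈ 3.31 V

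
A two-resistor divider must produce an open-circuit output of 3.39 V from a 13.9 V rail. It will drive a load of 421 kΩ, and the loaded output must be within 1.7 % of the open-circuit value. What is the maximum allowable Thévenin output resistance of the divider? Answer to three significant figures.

R_th ≤ 7.28 kΩ

Loading drop = R_th/(R_th + R_L) ≤ 0.0170, so R_th ≤ R_L · ε/(1−ε) = 421 kΩ × 0.0170/0.9830 = 7.28 kΩ.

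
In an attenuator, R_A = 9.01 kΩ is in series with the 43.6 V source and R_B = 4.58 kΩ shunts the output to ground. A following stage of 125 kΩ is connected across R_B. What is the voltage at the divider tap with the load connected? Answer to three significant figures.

The load sits in parallel with R_B: R_B‖R_L = (4.58 × 125) / (4.58 + 125) = 4.418 kΩ.
V_out = 43.6 × 4.418 / (9.01 + 4.418) = 43.6 × 4.418/13.43 = 14.3 V.

V_out ≈ 14.3 V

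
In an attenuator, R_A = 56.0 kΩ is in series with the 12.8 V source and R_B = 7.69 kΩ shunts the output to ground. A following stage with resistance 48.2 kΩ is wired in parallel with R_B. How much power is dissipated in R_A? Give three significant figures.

P ≈ 2.34 mW

Total resistance from the source is R_A + (R_B‖R_L) = 62.63 kΩ, so I = 12.8/62.63 kΩ = 0.2044 mA.
P = I²·R_A = (0.2044 mA)² × 56.0 kΩ = 2.34 mW.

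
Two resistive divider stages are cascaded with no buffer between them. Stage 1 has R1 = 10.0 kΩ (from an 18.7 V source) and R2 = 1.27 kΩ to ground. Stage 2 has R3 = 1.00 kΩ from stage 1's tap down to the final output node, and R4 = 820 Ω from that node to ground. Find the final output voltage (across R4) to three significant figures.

Stage 2 presents R3+R4 = 1820 Ω as a load on stage 1's tap.
Stage 1's lower leg becomes R2‖(R3+R4) = 748.0 Ω, so V_mid = 18.7 × 748.0/10750 = 1.301 V.
Stage 2 is itself unloaded: V_out = V_mid × R4/(R3+R4) = 1.301 × 820/1820 = 0.586 V.

V_out ≈ 0.586 V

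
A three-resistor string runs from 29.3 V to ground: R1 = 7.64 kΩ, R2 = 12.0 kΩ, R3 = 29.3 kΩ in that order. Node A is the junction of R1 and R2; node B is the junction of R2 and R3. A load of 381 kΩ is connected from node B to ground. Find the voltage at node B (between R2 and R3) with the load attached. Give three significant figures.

V ≈ 17.0 V

At node B, R3 is in parallel with the load: R3‖R_L = 27.21 kΩ.
Below node A the resistance is R2 + (R3‖R_L) = 39.21 kΩ, so V_A = 29.3 × 39.21/46.85 = 24.52 V.
Then V_B = V_A × (R3‖R_L)/(R2 + R3‖R_L) = 24.52 × 27.21/39.21 = 17.0 V.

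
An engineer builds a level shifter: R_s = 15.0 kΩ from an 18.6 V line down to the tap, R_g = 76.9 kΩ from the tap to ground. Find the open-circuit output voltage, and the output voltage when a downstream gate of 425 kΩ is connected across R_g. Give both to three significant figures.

Open-circuit: V = 18.6 × 76.9/(15.0 + 76.9) = 15.6 V.
With the load, R_g becomes R_g‖R_L = 65.12 kΩ, so V = 18.6 × 65.12/80.12 = 15.1 V.

Unloaded: 15.6 V; loaded: 15.1 V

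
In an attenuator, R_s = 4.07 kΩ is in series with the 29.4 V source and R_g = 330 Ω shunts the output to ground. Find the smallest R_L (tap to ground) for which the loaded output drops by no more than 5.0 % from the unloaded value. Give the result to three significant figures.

Output resistance R_th = R_s‖R_g = (4070 × 330)/4400 = 305.3 Ω.
The fractional drop is R_th/(R_th + R_L); requiring this ≤ 0.0500 gives R_L ≥ R_th(1/0.0500 − 1) = 305.3 × 19.00 = 5.80 kΩ.

R_L(min) ≈ 5.80 kΩ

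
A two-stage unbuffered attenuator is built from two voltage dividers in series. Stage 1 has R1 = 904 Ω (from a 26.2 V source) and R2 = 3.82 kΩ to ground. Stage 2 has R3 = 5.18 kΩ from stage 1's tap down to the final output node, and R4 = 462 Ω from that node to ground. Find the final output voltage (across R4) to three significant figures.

V_out ≈ 1.54 V

Stage 2 presents R3+R4 = 5642 Ω as a load on stage 1's tap.
Stage 1's lower leg becomes R2‖(R3+R4) = 2278 Ω, so V_mid = 26.2 × 2278/3182 = 18.76 V.
Stage 2 is itself unloaded: V_out = V_mid × R4/(R3+R4) = 18.76 × 462/5642 = 1.54 V.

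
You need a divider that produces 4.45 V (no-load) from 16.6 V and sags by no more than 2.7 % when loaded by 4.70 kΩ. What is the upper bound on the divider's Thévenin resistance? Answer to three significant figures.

Loading drop = R_th/(R_th + R_L) ≤ 0.0270, so R_th ≤ R_L · ε/(1−ε) = 4.70 kΩ × 0.0270/0.9730 = 130 Ω.
(Any R1, R2 with R2/(R1+R2) = 0.268 and R1‖R2 ≤ 130 Ω will meet the spec.)

R_th ≤ 130 Ω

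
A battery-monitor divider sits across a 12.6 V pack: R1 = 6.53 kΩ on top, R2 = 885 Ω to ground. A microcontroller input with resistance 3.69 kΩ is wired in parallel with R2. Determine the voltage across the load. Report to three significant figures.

The load sits in parallel with R2: R2‖R_L = (885 × 3690) / (885 + 3690) = 713.8 Ω.
V_out = 12.6 × 713.8 / (6530 + 713.8) = 12.6 × 713.8/7244 = 1.24 V.

V_out ≈ 1.24 V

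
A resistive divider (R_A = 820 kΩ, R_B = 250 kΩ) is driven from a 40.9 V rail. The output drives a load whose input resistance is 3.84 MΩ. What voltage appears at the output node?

The load sits in parallel with R_B: R_B‖R_L = (250 × 3840) / (250 + 3840) = 234.7 kΩ.
V_out = 40.9 × 234.7 / (820 + 234.7) = 40.9 × 234.7/1055 = 9.10 V.

V_out ≈ 9.10 V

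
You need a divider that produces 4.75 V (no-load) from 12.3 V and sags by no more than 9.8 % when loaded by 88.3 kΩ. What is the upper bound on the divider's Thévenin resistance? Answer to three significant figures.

Loading drop = R_th/(R_th + R_L) ≤ 0.0980, so R_th ≤ R_L · ε/(1−ε) = 88.3 kΩ × 0.0980/0.9020 = 9.59 kΩ.

R_th ≤ 9.59 kΩ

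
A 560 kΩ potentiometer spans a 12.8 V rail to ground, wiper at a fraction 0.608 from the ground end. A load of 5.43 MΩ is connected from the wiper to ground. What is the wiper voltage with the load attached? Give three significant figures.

The wiper splits the pot into (1−α)R = 219.5 kΩ above and αR = 340.5 kΩ below.
Lower section ‖ load = 320.4 kΩ.
V_wiper = 12.8 × 320.4/(219.5 + 320.4) = 7.60 V.

V ≈ 7.60 V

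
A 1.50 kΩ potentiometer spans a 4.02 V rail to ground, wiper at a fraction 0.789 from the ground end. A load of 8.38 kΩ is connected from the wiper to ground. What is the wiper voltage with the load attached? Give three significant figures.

V ≈ 3.08 V

The wiper splits the pot into (1−α)R = 316.5 Ω above and αR = 1184 Ω below.
Lower section ‖ load = 1037 Ω.
V_wiper = 4.02 × 1037/(316.5 + 1037) = 3.08 V.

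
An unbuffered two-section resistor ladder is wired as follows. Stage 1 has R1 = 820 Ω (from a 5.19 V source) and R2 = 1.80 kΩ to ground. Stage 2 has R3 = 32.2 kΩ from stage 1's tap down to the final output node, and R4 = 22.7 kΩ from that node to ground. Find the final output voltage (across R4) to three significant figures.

V_out ≈ 1.46 V

Stage 2 presents R3+R4 = 54900 Ω as a load on stage 1's tap.
Stage 1's lower leg becomes R2‖(R3+R4) = 1743 Ω, so V_mid = 5.19 × 1743/2563 = 3.529 V.
Stage 2 is itself unloaded: V_out = V_mid × R4/(R3+R4) = 3.529 × 22700/54900 = 1.46 V.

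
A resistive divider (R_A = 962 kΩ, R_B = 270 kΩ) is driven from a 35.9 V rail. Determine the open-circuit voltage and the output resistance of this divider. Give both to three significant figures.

V_th = 7.87 V, R_th = 211 kΩ

V_th is the open-circuit tap voltage: 35.9 × 270/(962 + 270) = 7.87 V.
With the supply zeroed, R_A and R_B appear in parallel from the tap: R_th = R_A‖R_B = (962 × 270)/1232 = 211 kΩ.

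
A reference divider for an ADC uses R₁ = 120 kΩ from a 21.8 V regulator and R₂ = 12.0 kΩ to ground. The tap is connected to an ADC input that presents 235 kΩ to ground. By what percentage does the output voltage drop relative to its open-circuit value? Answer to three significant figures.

The divider's output (Thévenin) resistance is R₁‖R₂ = 10.91 kΩ.
Fractional drop under load = R_th/(R_th + R_L) = 10.91 / (10.91 + 235) = 0.04436.
So the output falls by 4.44 %.

4.44 %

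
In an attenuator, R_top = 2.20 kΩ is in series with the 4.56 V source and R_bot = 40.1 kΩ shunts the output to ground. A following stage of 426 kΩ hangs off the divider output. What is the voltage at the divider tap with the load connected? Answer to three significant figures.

V_out ≈ 4.30 V

The load sits in parallel with R_bot: R_bot‖R_L = (40.1 × 426) / (40.1 + 426) = 36.65 kΩ.
V_out = 4.56 × 36.65 / (2.20 + 36.65) = 4.56 × 36.65/38.85 = 4.30 V.
(Unloaded it would have been 4.32 V.)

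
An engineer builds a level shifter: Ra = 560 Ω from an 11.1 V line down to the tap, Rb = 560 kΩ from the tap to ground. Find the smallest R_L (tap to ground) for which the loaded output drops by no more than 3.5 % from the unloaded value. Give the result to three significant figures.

R_L(min) ≈ 15.4 kΩ

Output resistance R_th = Ra‖Rb = (560 × 560000)/560600 = 559.4 Ω.
The fractional drop is R_th/(R_th + R_L); requiring this ≤ 0.0350 gives R_L ≥ R_th(1/0.0350 − 1) = 559.4 × 27.57 = 15.4 kΩ.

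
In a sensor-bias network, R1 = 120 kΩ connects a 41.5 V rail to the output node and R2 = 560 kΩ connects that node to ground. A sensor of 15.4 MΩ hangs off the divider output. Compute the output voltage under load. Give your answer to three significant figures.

V_out ≈ 34.0 V

The load sits in parallel with R2: R2‖R_L = (560 × 15400) / (560 + 15400) = 540.4 kΩ.
V_out = 41.5 × 540.4 / (120 + 540.4) = 41.5 × 540.4/660.4 = 34.0 V.
(Unloaded it would have been 34.2 V.)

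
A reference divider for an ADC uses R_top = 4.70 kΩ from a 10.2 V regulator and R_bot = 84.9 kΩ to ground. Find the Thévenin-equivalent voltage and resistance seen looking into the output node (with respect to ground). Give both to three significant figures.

V_th = 9.66 V, R_th = 4.45 kΩ

V_th is the open-circuit tap voltage: 10.2 × 84.9/(4.70 + 84.9) = 9.66 V.
With the supply zeroed, R_top and R_bot appear in parallel from the tap: R_th = R_top‖R_bot = (4.70 × 84.9)/89.60 = 4.45 kΩ.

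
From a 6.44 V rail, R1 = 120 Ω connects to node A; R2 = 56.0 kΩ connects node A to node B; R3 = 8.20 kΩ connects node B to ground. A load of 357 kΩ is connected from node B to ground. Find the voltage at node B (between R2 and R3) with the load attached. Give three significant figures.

At node B, R3 is in parallel with the load: R3‖R_L = 8016 Ω.
Below node A the resistance is R2 + (R3‖R_L) = 64020 Ω, so V_A = 6.44 × 64020/64140 = 6.428 V.
Then V_B = V_A × (R3‖R_L)/(R2 + R3‖R_L) = 6.428 × 8016/64020 = 0.805 V.

V ≈ 0.805 V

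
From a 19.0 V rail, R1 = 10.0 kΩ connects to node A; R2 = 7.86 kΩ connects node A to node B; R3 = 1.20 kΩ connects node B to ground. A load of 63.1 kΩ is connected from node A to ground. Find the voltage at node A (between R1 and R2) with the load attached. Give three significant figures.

Below node A the series string R2+R3 = 9.060 kΩ sits in parallel with the 63.1 kΩ load: 7.922 kΩ.
V_A = 19.0 × 7.922/(10.0 + 7.922) = 8.40 V.

V ≈ 8.40 V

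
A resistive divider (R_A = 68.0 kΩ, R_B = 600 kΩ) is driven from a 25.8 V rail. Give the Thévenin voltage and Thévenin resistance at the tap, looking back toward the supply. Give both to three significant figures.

V_th is the open-circuit tap voltage: 25.8 × 600/(68.0 + 600) = 23.2 V.
With the supply zeroed, R_A and R_B appear in parallel from the tap: R_th = R_A‖R_B = (68.0 × 600)/668.0 = 61.1 kΩ.

V_th = 23.2 V, R_th = 61.1 kΩ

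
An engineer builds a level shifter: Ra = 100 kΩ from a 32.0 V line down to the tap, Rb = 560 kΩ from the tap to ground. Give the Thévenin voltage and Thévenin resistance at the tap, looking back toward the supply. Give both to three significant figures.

V_th = 27.2 V, R_th = 84.8 kΩ

V_th is the open-circuit tap voltage: 32.0 × 560/(100 + 560) = 27.2 V.
With the supply zeroed, Ra and Rb appear in parallel from the tap: R_th = Ra‖Rb = (100 × 560)/660.0 = 84.8 kΩ.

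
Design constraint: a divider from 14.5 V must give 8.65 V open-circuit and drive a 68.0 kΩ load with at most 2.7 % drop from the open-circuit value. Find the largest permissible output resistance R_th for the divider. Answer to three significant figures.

R_th ≤ 1.89 kΩ

Loading drop = R_th/(R_th + R_L) ≤ 0.0270, so R_th ≤ R_L · ε/(1−ε) = 68.0 kΩ × 0.0270/0.9730 = 1.89 kΩ.
(Any R1, R2 with R2/(R1+R2) = 0.597 and R1‖R2 ≤ 1.89 kΩ will meet the spec.)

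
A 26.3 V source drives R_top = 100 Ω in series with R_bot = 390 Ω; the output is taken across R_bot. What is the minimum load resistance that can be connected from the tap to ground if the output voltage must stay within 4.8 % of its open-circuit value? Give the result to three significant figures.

R_L(min) ≈ 1.58 kΩ

Output resistance R_th = R_top‖R_bot = (100 × 390)/490.0 = 79.59 Ω.
The fractional drop is R_th/(R_th + R_L); requiring this ≤ 0.0480 gives R_L ≥ R_th(1/0.0480 − 1) = 79.59 × 19.83 = 1.58 kΩ.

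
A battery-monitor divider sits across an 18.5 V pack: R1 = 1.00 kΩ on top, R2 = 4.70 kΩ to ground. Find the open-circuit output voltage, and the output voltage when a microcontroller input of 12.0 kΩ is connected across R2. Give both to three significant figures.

Open-circuit: V = 18.5 × 4.70/(1.00 + 4.70) = 15.3 V.
With the load, R2 becomes R2‖R_L = 3.377 kΩ, so V = 18.5 × 3.377/4.377 = 14.3 V.

Unloaded: 15.3 V; loaded: 14.3 V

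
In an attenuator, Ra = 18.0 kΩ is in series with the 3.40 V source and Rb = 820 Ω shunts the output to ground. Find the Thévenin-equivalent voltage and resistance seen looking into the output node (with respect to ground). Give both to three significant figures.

V_th = 0.148 V, R_th = 784 Ω

V_th is the open-circuit tap voltage: 3.40 × 820/(18000 + 820) = 0.148 V.
With the supply zeroed, Ra and Rb appear in parallel from the tap: R_th = Ra‖Rb = (18000 × 820)/18820 = 784 Ω.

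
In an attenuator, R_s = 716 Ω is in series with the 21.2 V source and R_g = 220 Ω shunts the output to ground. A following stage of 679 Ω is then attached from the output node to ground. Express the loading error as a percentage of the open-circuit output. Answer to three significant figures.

19.9 %

The divider's output (Thévenin) resistance is R_s‖R_g = 168.3 Ω.
Fractional drop under load = R_th/(R_th + R_L) = 168.3 / (168.3 + 679) = 0.1986.
So the output falls by 19.9 %.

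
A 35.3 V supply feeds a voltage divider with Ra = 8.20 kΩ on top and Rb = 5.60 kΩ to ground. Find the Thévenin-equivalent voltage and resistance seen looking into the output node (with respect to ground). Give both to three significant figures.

V_th is the open-circuit tap voltage: 35.3 × 5.60/(8.20 + 5.60) = 14.3 V.
With the supply zeroed, Ra and Rb appear in parallel from the tap: R_th = Ra‖Rb = (8.20 × 5.60)/13.80 = 3.33 kΩ.

V_th = 14.3 V, R_th = 3.33 kΩ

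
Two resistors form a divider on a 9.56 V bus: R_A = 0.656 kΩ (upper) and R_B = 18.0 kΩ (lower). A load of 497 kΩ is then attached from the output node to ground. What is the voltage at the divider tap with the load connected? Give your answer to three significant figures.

The load sits in parallel with R_B: R_B‖R_L = (18000 × 497000) / (18000 + 497000) = 17370 Ω.
V_out = 9.56 × 17370 / (656 + 17370) = 9.56 × 17370/18030 = 9.21 V.
(Unloaded it would have been 9.22 V.)

V_out ≈ 9.21 V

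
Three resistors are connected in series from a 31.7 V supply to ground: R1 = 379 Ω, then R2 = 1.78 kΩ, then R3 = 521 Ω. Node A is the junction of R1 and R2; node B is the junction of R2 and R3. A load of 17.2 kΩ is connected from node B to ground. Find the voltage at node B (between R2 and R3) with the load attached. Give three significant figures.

At node B, R3 is in parallel with the load: R3‖R_L = 505.7 Ω.
Below node A the resistance is R2 + (R3‖R_L) = 2286 Ω, so V_A = 31.7 × 2286/2665 = 27.19 V.
Then V_B = V_A × (R3‖R_L)/(R2 + R3‖R_L) = 27.19 × 505.7/2286 = 6.02 V.

V ≈ 6.02 V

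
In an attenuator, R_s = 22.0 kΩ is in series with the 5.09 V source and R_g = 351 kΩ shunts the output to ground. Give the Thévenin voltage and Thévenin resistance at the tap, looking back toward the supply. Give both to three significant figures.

V_th is the open-circuit tap voltage: 5.09 × 351/(22.0 + 351) = 4.79 V.
With the supply zeroed, R_s and R_g appear in parallel from the tap: R_th = R_s‖R_g = (22.0 × 351)/373.0 = 20.7 kΩ.

V_th = 4.79 V, R_th = 20.7 kΩ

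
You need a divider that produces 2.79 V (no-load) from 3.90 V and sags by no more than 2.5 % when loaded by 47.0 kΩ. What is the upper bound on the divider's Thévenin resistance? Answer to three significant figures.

Loading drop = R_th/(R_th + R_L) ≤ 0.0250, so R_th ≤ R_L · ε/(1−ε) = 47.0 kΩ × 0.0250/0.9750 = 1.21 kΩ.

R_th ≤ 1.21 kΩ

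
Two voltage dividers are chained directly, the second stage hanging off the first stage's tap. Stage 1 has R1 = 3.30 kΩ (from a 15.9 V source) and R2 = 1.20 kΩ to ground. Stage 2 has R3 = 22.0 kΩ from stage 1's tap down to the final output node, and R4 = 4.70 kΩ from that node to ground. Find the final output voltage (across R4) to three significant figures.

Stage 2 presents R3+R4 = 26.70 kΩ as a load on stage 1's tap.
Stage 1's lower leg becomes R2‖(R3+R4) = 1.148 kΩ, so V_mid = 15.9 × 1.148/4.448 = 4.105 V.
Stage 2 is itself unloaded: V_out = V_mid × R4/(R3+R4) = 4.105 × 4.70/26.70 = 0.723 V.

V_out ≈ 0.723 V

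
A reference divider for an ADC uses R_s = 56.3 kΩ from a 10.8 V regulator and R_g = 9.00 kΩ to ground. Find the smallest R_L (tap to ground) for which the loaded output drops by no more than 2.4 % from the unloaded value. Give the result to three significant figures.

Output resistance R_th = R_s‖R_g = (56.3 × 9.00)/65.30 = 7.760 kΩ.
The fractional drop is R_th/(R_th + R_L); requiring this ≤ 0.0240 gives R_L ≥ R_th(1/0.0240 − 1) = 7.760 × 40.67 = 316 kΩ.

R_L(min) ≈ 316 kΩ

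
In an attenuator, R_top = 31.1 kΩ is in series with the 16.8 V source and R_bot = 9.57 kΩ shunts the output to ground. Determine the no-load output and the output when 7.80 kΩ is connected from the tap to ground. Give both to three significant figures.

Open-circuit: V = 16.8 × 9.57/(31.1 + 9.57) = 3.95 V.
With the load, R_bot becomes R_bot‖R_L = 4.297 kΩ, so V = 16.8 × 4.297/35.40 = 2.04 V.

Unloaded: 3.95 V; loaded: 2.04 V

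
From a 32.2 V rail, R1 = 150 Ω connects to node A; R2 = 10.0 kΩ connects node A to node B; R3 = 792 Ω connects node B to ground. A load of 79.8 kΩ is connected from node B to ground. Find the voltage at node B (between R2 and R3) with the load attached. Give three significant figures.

V ≈ 2.31 V

At node B, R3 is in parallel with the load: R3‖R_L = 784.2 Ω.
Below node A the resistance is R2 + (R3‖R_L) = 10780 Ω, so V_A = 32.2 × 10780/10930 = 31.76 V.
Then V_B = V_A × (R3‖R_L)/(R2 + R3‖R_L) = 31.76 × 784.2/10780 = 2.31 V.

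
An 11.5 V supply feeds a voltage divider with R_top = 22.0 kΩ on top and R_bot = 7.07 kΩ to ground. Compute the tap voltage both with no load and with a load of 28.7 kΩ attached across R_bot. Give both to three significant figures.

Open-circuit: V = 11.5 × 7.07/(22.0 + 7.07) = 2.80 V.
With the load, R_bot becomes R_bot‖R_L = 5.673 kΩ, so V = 11.5 × 5.673/27.67 = 2.36 V.

Unloaded: 2.80 V; loaded: 2.36 V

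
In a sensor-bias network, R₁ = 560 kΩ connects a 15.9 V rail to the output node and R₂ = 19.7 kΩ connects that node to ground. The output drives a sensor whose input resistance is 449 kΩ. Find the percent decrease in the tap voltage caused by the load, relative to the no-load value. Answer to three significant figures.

4.07 %

The divider's output (Thévenin) resistance is R₁‖R₂ = 19.03 kΩ.
Fractional drop under load = R_th/(R_th + R_L) = 19.03 / (19.03 + 449) = 0.04066.
So the output falls by 4.07 %.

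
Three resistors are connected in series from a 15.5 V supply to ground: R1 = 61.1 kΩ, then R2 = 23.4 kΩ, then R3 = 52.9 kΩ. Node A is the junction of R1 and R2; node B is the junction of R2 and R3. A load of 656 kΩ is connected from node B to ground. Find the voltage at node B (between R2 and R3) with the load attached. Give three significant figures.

At node B, R3 is in parallel with the load: R3‖R_L = 48.95 kΩ.
Below node A the resistance is R2 + (R3‖R_L) = 72.35 kΩ, so V_A = 15.5 × 72.35/133.5 = 8.403 V.
Then V_B = V_A × (R3‖R_L)/(R2 + R3‖R_L) = 8.403 × 48.95/72.35 = 5.69 V.

V ≈ 5.69 V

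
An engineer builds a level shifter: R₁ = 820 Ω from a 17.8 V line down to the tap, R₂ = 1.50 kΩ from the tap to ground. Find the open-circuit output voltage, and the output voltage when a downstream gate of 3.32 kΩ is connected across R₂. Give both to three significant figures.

Unloaded: 11.5 V; loaded: 9.92 V

Open-circuit: V = 17.8 × 1500/(820 + 1500) = 11.5 V.
With the load, R₂ becomes R₂‖R_L = 1033 Ω, so V = 17.8 × 1033/1853 = 9.92 V.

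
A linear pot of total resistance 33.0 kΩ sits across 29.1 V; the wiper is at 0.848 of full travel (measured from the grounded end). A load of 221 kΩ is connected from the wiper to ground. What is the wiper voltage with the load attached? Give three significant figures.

The wiper splits the pot into (1−α)R = 5.016 kΩ above and αR = 27.98 kΩ below.
Lower section ‖ load = 24.84 kΩ.
V_wiper = 29.1 × 24.84/(5.016 + 24.84) = 24.2 V.

V ≈ 24.2 V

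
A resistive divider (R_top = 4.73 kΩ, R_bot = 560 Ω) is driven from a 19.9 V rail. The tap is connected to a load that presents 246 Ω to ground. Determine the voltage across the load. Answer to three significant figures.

V_out ≈ 0.694 V

The load sits in parallel with R_bot: R_bot‖R_L = (560 × 246) / (560 + 246) = 170.9 Ω.
V_out = 19.9 × 170.9 / (4730 + 170.9) = 19.9 × 170.9/4901 = 0.694 V.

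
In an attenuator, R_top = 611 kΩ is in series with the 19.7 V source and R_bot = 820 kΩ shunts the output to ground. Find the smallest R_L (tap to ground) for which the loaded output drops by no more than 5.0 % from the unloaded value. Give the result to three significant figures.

Output resistance R_th = R_top‖R_bot = (611 × 820)/1431 = 350.1 kΩ.
The fractional drop is R_th/(R_th + R_L); requiring this ≤ 0.0500 gives R_L ≥ R_th(1/0.0500 − 1) = 350.1 × 19.00 = 6.65 MΩ.

R_L(min) ≈ 6.65 MΩ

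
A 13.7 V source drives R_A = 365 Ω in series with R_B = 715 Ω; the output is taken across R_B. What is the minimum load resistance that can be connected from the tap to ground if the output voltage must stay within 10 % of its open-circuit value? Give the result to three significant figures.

R_L(min) ≈ 2.17 kΩ

Output resistance R_th = R_A‖R_B = (365 × 715)/1080 = 241.6 Ω.
The fractional drop is R_th/(R_th + R_L); requiring this ≤ 0.100 gives R_L ≥ R_th(1/0.100 − 1) = 241.6 × 9.000 = 2.17 kΩ.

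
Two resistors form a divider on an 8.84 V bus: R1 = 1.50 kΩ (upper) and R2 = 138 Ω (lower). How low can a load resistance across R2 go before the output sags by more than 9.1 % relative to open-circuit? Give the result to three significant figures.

R_L(min) ≈ 1.26 kΩ

Output resistance R_th = R1‖R2 = (1500 × 138)/1638 = 126.4 Ω.
The fractional drop is R_th/(R_th + R_L); requiring this ≤ 0.0910 gives R_L ≥ R_th(1/0.0910 − 1) = 126.4 × 9.989 = 1.26 kΩ.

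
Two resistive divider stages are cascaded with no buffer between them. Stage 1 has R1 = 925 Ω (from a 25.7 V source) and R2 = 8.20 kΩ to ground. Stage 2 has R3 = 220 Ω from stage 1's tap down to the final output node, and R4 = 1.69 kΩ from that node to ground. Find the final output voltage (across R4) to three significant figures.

V_out ≈ 14.2 V

Stage 2 presents R3+R4 = 1910 Ω as a load on stage 1's tap.
Stage 1's lower leg becomes R2‖(R3+R4) = 1549 Ω, so V_mid = 25.7 × 1549/2474 = 16.09 V.
Stage 2 is itself unloaded: V_out = V_mid × R4/(R3+R4) = 16.09 × 1690/1910 = 14.2 V.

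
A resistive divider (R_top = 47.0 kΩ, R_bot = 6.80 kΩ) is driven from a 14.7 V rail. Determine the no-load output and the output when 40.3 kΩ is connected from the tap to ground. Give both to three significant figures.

Open-circuit: V = 14.7 × 6.80/(47.0 + 6.80) = 1.86 V.
With the load, R_bot becomes R_bot‖R_L = 5.818 kΩ, so V = 14.7 × 5.818/52.82 = 1.62 V.

Unloaded: 1.86 V; loaded: 1.62 V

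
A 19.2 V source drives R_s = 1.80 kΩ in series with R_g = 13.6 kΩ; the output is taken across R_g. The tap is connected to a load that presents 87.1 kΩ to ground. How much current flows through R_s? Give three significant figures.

I ≈ 1.42 mA

R_g‖R_L = 11.76 kΩ, so the source sees R_s + R_g‖R_L = 13.56 kΩ.
I = 19.2 V / 13.56 kΩ = 1.42 mA.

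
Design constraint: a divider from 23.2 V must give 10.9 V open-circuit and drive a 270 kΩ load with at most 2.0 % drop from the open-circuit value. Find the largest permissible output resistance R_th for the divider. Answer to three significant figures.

R_th ≤ 5.51 kΩ

Loading drop = R_th/(R_th + R_L) ≤ 0.0200, so R_th ≤ R_L · ε/(1−ε) = 270 kΩ × 0.0200/0.9800 = 5.51 kΩ.
(Any R1, R2 with R2/(R1+R2) = 0.470 and R1‖R2 ≤ 5.51 kΩ will meet the spec.)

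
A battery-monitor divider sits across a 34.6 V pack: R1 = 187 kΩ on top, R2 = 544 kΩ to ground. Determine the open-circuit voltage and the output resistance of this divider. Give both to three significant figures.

V_th is the open-circuit tap voltage: 34.6 × 544/(187 + 544) = 25.7 V.
With the supply zeroed, R1 and R2 appear in parallel from the tap: R_th = R1‖R2 = (187 × 544)/731.0 = 139 kΩ.

V_th = 25.7 V, R_th = 139 kΩ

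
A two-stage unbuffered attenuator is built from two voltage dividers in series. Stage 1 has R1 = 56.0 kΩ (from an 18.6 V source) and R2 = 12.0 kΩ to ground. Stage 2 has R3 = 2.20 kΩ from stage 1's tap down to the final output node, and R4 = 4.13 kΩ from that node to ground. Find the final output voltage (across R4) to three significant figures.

Stage 2 presents R3+R4 = 6.330 kΩ as a load on stage 1's tap.
Stage 1's lower leg becomes R2‖(R3+R4) = 4.144 kΩ, so V_mid = 18.6 × 4.144/60.14 = 1.282 V.
Stage 2 is itself unloaded: V_out = V_mid × R4/(R3+R4) = 1.282 × 4.13/6.330 = 0.836 V.

V_out ≈ 0.836 V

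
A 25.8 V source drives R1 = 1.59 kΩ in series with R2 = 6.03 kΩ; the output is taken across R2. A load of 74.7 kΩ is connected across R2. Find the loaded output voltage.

The load sits in parallel with R2: R2‖R_L = (6.03 × 74.7) / (6.03 + 74.7) = 5.580 kΩ.
V_out = 25.8 × 5.580 / (1.59 + 5.580) = 25.8 × 5.580/7.170 = 20.1 V.

V_out ≈ 20.1 V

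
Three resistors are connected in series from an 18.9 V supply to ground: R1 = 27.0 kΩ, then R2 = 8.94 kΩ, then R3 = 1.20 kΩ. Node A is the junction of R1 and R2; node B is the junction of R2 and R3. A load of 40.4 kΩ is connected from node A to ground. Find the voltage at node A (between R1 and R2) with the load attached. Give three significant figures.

V ≈ 4.36 V

Below node A the series string R2+R3 = 10.14 kΩ sits in parallel with the 40.4 kΩ load: 8.106 kΩ.
V_A = 18.9 × 8.106/(27.0 + 8.106) = 4.36 V.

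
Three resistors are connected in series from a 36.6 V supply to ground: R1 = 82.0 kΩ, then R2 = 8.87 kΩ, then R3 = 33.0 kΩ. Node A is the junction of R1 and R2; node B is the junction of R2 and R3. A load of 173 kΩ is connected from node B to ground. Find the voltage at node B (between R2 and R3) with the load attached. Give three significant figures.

V ≈ 8.55 V

At node B, R3 is in parallel with the load: R3‖R_L = 27.71 kΩ.
Below node A the resistance is R2 + (R3‖R_L) = 36.58 kΩ, so V_A = 36.6 × 36.58/118.6 = 11.29 V.
Then V_B = V_A × (R3‖R_L)/(R2 + R3‖R_L) = 11.29 × 27.71/36.58 = 8.55 V.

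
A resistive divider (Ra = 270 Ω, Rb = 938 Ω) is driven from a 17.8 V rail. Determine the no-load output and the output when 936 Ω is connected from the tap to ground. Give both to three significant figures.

Unloaded: 13.8 V; loaded: 11.3 V

Open-circuit: V = 17.8 × 938/(270 + 938) = 13.8 V.
With the load, Rb becomes Rb‖R_L = 468.5 Ω, so V = 17.8 × 468.5/738.5 = 11.3 V.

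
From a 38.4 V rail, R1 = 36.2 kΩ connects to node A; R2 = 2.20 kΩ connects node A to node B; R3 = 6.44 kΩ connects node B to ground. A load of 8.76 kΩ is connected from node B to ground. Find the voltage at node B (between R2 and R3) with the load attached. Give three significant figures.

At node B, R3 is in parallel with the load: R3‖R_L = 3.711 kΩ.
Below node A the resistance is R2 + (R3‖R_L) = 5.911 kΩ, so V_A = 38.4 × 5.911/42.11 = 5.390 V.
Then V_B = V_A × (R3‖R_L)/(R2 + R3‖R_L) = 5.390 × 3.711/5.911 = 3.38 V.

V ≈ 3.38 V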